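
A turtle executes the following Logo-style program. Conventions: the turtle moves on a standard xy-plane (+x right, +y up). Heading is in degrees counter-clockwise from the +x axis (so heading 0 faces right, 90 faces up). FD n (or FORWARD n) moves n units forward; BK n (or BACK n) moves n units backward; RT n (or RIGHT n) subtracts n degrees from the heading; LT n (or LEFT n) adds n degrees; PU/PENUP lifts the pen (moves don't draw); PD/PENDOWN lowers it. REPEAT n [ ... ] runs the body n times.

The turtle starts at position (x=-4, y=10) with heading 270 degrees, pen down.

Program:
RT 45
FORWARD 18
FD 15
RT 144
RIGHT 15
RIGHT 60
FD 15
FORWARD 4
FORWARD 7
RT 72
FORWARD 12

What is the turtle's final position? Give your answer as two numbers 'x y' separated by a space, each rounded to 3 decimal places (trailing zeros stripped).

Answer: 3.404 -21.579

Derivation:
Executing turtle program step by step:
Start: pos=(-4,10), heading=270, pen down
RT 45: heading 270 -> 225
FD 18: (-4,10) -> (-16.728,-2.728) [heading=225, draw]
FD 15: (-16.728,-2.728) -> (-27.335,-13.335) [heading=225, draw]
RT 144: heading 225 -> 81
RT 15: heading 81 -> 66
RT 60: heading 66 -> 6
FD 15: (-27.335,-13.335) -> (-12.417,-11.767) [heading=6, draw]
FD 4: (-12.417,-11.767) -> (-8.439,-11.348) [heading=6, draw]
FD 7: (-8.439,-11.348) -> (-1.477,-10.617) [heading=6, draw]
RT 72: heading 6 -> 294
FD 12: (-1.477,-10.617) -> (3.404,-21.579) [heading=294, draw]
Final: pos=(3.404,-21.579), heading=294, 6 segment(s) drawn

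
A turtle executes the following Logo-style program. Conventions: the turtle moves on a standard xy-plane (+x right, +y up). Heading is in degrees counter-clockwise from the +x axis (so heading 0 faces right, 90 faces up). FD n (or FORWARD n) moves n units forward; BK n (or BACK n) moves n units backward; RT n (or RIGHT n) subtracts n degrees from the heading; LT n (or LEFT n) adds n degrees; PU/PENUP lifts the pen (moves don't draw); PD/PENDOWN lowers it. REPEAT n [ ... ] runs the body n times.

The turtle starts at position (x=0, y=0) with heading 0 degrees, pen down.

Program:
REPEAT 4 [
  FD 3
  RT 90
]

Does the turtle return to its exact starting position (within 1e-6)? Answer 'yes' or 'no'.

Answer: yes

Derivation:
Executing turtle program step by step:
Start: pos=(0,0), heading=0, pen down
REPEAT 4 [
  -- iteration 1/4 --
  FD 3: (0,0) -> (3,0) [heading=0, draw]
  RT 90: heading 0 -> 270
  -- iteration 2/4 --
  FD 3: (3,0) -> (3,-3) [heading=270, draw]
  RT 90: heading 270 -> 180
  -- iteration 3/4 --
  FD 3: (3,-3) -> (0,-3) [heading=180, draw]
  RT 90: heading 180 -> 90
  -- iteration 4/4 --
  FD 3: (0,-3) -> (0,0) [heading=90, draw]
  RT 90: heading 90 -> 0
]
Final: pos=(0,0), heading=0, 4 segment(s) drawn

Start position: (0, 0)
Final position: (0, 0)
Distance = 0; < 1e-6 -> CLOSED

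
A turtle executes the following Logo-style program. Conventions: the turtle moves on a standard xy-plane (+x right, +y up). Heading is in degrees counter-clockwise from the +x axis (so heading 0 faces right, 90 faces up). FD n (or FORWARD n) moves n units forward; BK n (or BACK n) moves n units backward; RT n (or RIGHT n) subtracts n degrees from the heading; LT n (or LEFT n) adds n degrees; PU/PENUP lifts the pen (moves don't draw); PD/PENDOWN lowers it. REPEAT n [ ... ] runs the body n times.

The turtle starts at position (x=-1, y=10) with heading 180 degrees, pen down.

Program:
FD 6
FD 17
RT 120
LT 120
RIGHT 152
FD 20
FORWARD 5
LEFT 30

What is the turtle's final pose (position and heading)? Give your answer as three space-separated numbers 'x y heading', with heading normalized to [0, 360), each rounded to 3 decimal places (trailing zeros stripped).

Answer: -1.926 21.737 58

Derivation:
Executing turtle program step by step:
Start: pos=(-1,10), heading=180, pen down
FD 6: (-1,10) -> (-7,10) [heading=180, draw]
FD 17: (-7,10) -> (-24,10) [heading=180, draw]
RT 120: heading 180 -> 60
LT 120: heading 60 -> 180
RT 152: heading 180 -> 28
FD 20: (-24,10) -> (-6.341,19.389) [heading=28, draw]
FD 5: (-6.341,19.389) -> (-1.926,21.737) [heading=28, draw]
LT 30: heading 28 -> 58
Final: pos=(-1.926,21.737), heading=58, 4 segment(s) drawn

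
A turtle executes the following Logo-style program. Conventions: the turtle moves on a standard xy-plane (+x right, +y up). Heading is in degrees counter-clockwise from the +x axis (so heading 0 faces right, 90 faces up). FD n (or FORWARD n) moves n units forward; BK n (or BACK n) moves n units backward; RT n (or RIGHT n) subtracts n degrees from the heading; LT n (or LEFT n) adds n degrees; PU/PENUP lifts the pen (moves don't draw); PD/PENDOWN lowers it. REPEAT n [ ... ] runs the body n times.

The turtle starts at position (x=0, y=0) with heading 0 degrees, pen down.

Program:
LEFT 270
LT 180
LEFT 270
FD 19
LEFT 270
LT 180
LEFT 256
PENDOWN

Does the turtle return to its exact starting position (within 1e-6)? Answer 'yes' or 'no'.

Answer: no

Derivation:
Executing turtle program step by step:
Start: pos=(0,0), heading=0, pen down
LT 270: heading 0 -> 270
LT 180: heading 270 -> 90
LT 270: heading 90 -> 0
FD 19: (0,0) -> (19,0) [heading=0, draw]
LT 270: heading 0 -> 270
LT 180: heading 270 -> 90
LT 256: heading 90 -> 346
PD: pen down
Final: pos=(19,0), heading=346, 1 segment(s) drawn

Start position: (0, 0)
Final position: (19, 0)
Distance = 19; >= 1e-6 -> NOT closed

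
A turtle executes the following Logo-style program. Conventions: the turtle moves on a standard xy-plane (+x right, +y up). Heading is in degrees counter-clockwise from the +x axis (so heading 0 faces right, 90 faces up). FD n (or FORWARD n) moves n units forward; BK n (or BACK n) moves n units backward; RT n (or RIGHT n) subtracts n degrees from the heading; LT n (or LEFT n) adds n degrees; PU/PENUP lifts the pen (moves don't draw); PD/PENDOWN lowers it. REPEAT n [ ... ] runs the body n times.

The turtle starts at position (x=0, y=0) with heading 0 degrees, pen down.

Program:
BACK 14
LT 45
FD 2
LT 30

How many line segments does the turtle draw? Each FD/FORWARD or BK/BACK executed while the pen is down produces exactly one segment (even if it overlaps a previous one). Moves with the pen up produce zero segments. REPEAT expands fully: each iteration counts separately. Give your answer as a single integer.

Executing turtle program step by step:
Start: pos=(0,0), heading=0, pen down
BK 14: (0,0) -> (-14,0) [heading=0, draw]
LT 45: heading 0 -> 45
FD 2: (-14,0) -> (-12.586,1.414) [heading=45, draw]
LT 30: heading 45 -> 75
Final: pos=(-12.586,1.414), heading=75, 2 segment(s) drawn
Segments drawn: 2

Answer: 2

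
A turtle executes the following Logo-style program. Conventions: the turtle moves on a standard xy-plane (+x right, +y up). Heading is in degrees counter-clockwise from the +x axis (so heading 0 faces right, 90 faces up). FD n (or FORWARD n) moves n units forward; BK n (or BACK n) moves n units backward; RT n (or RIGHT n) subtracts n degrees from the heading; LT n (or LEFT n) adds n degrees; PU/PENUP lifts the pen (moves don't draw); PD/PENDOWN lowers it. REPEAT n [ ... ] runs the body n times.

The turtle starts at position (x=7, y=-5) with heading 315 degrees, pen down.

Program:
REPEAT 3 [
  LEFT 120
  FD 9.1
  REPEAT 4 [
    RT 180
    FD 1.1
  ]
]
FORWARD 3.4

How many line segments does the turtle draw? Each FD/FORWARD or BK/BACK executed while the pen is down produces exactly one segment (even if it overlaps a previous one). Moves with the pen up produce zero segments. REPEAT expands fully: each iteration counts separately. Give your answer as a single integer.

Answer: 16

Derivation:
Executing turtle program step by step:
Start: pos=(7,-5), heading=315, pen down
REPEAT 3 [
  -- iteration 1/3 --
  LT 120: heading 315 -> 75
  FD 9.1: (7,-5) -> (9.355,3.79) [heading=75, draw]
  REPEAT 4 [
    -- iteration 1/4 --
    RT 180: heading 75 -> 255
    FD 1.1: (9.355,3.79) -> (9.071,2.727) [heading=255, draw]
    -- iteration 2/4 --
    RT 180: heading 255 -> 75
    FD 1.1: (9.071,2.727) -> (9.355,3.79) [heading=75, draw]
    -- iteration 3/4 --
    RT 180: heading 75 -> 255
    FD 1.1: (9.355,3.79) -> (9.071,2.727) [heading=255, draw]
    -- iteration 4/4 --
    RT 180: heading 255 -> 75
    FD 1.1: (9.071,2.727) -> (9.355,3.79) [heading=75, draw]
  ]
  -- iteration 2/3 --
  LT 120: heading 75 -> 195
  FD 9.1: (9.355,3.79) -> (0.565,1.435) [heading=195, draw]
  REPEAT 4 [
    -- iteration 1/4 --
    RT 180: heading 195 -> 15
    FD 1.1: (0.565,1.435) -> (1.628,1.719) [heading=15, draw]
    -- iteration 2/4 --
    RT 180: heading 15 -> 195
    FD 1.1: (1.628,1.719) -> (0.565,1.435) [heading=195, draw]
    -- iteration 3/4 --
    RT 180: heading 195 -> 15
    FD 1.1: (0.565,1.435) -> (1.628,1.719) [heading=15, draw]
    -- iteration 4/4 --
    RT 180: heading 15 -> 195
    FD 1.1: (1.628,1.719) -> (0.565,1.435) [heading=195, draw]
  ]
  -- iteration 3/3 --
  LT 120: heading 195 -> 315
  FD 9.1: (0.565,1.435) -> (7,-5) [heading=315, draw]
  REPEAT 4 [
    -- iteration 1/4 --
    RT 180: heading 315 -> 135
    FD 1.1: (7,-5) -> (6.222,-4.222) [heading=135, draw]
    -- iteration 2/4 --
    RT 180: heading 135 -> 315
    FD 1.1: (6.222,-4.222) -> (7,-5) [heading=315, draw]
    -- iteration 3/4 --
    RT 180: heading 315 -> 135
    FD 1.1: (7,-5) -> (6.222,-4.222) [heading=135, draw]
    -- iteration 4/4 --
    RT 180: heading 135 -> 315
    FD 1.1: (6.222,-4.222) -> (7,-5) [heading=315, draw]
  ]
]
FD 3.4: (7,-5) -> (9.404,-7.404) [heading=315, draw]
Final: pos=(9.404,-7.404), heading=315, 16 segment(s) drawn
Segments drawn: 16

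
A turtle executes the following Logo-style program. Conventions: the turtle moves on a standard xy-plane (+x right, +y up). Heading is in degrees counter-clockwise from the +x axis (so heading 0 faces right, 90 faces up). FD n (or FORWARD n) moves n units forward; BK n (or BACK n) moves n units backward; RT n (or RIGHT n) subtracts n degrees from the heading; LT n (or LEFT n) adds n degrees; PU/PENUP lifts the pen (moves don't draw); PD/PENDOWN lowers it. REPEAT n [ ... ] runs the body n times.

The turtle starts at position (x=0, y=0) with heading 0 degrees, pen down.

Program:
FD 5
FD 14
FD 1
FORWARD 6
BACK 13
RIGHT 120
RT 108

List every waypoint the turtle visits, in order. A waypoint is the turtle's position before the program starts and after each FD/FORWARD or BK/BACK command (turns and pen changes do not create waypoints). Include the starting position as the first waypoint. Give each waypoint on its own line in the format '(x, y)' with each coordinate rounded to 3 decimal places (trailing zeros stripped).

Executing turtle program step by step:
Start: pos=(0,0), heading=0, pen down
FD 5: (0,0) -> (5,0) [heading=0, draw]
FD 14: (5,0) -> (19,0) [heading=0, draw]
FD 1: (19,0) -> (20,0) [heading=0, draw]
FD 6: (20,0) -> (26,0) [heading=0, draw]
BK 13: (26,0) -> (13,0) [heading=0, draw]
RT 120: heading 0 -> 240
RT 108: heading 240 -> 132
Final: pos=(13,0), heading=132, 5 segment(s) drawn
Waypoints (6 total):
(0, 0)
(5, 0)
(19, 0)
(20, 0)
(26, 0)
(13, 0)

Answer: (0, 0)
(5, 0)
(19, 0)
(20, 0)
(26, 0)
(13, 0)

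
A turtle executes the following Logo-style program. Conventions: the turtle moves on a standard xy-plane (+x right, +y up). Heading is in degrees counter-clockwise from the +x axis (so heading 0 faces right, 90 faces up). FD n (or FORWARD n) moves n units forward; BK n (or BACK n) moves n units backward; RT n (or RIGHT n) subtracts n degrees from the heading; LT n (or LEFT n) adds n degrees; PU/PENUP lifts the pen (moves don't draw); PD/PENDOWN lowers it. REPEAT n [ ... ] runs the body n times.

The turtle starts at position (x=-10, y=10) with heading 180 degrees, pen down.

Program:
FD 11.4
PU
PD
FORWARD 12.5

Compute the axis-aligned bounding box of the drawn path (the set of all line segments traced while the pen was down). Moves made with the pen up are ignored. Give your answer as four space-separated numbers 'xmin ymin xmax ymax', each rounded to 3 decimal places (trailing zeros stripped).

Executing turtle program step by step:
Start: pos=(-10,10), heading=180, pen down
FD 11.4: (-10,10) -> (-21.4,10) [heading=180, draw]
PU: pen up
PD: pen down
FD 12.5: (-21.4,10) -> (-33.9,10) [heading=180, draw]
Final: pos=(-33.9,10), heading=180, 2 segment(s) drawn

Segment endpoints: x in {-33.9, -21.4, -10}, y in {10, 10, 10}
xmin=-33.9, ymin=10, xmax=-10, ymax=10

Answer: -33.9 10 -10 10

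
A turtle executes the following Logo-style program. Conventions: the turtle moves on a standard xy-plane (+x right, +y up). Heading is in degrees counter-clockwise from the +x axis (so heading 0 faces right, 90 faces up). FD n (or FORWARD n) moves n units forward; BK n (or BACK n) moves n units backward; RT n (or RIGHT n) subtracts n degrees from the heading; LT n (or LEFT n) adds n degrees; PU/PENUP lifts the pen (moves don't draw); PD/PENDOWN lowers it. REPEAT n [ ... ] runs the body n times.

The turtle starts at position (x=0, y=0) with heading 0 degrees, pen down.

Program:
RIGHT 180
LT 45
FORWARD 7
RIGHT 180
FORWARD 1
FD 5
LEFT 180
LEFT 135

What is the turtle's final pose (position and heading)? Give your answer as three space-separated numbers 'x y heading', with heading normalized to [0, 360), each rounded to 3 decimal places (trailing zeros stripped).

Answer: -0.707 -0.707 0

Derivation:
Executing turtle program step by step:
Start: pos=(0,0), heading=0, pen down
RT 180: heading 0 -> 180
LT 45: heading 180 -> 225
FD 7: (0,0) -> (-4.95,-4.95) [heading=225, draw]
RT 180: heading 225 -> 45
FD 1: (-4.95,-4.95) -> (-4.243,-4.243) [heading=45, draw]
FD 5: (-4.243,-4.243) -> (-0.707,-0.707) [heading=45, draw]
LT 180: heading 45 -> 225
LT 135: heading 225 -> 0
Final: pos=(-0.707,-0.707), heading=0, 3 segment(s) drawn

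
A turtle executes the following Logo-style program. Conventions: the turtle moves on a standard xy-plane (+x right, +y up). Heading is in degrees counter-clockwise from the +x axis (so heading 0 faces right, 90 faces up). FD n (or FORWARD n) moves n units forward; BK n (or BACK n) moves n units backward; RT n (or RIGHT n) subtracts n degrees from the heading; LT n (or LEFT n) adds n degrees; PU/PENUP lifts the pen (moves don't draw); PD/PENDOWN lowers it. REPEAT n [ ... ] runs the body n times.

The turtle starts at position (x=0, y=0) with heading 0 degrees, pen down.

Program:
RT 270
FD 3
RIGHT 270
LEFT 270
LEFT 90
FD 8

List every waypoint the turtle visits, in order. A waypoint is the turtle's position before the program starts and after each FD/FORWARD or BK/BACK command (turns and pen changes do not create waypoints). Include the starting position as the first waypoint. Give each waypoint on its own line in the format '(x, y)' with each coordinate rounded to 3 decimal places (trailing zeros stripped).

Executing turtle program step by step:
Start: pos=(0,0), heading=0, pen down
RT 270: heading 0 -> 90
FD 3: (0,0) -> (0,3) [heading=90, draw]
RT 270: heading 90 -> 180
LT 270: heading 180 -> 90
LT 90: heading 90 -> 180
FD 8: (0,3) -> (-8,3) [heading=180, draw]
Final: pos=(-8,3), heading=180, 2 segment(s) drawn
Waypoints (3 total):
(0, 0)
(0, 3)
(-8, 3)

Answer: (0, 0)
(0, 3)
(-8, 3)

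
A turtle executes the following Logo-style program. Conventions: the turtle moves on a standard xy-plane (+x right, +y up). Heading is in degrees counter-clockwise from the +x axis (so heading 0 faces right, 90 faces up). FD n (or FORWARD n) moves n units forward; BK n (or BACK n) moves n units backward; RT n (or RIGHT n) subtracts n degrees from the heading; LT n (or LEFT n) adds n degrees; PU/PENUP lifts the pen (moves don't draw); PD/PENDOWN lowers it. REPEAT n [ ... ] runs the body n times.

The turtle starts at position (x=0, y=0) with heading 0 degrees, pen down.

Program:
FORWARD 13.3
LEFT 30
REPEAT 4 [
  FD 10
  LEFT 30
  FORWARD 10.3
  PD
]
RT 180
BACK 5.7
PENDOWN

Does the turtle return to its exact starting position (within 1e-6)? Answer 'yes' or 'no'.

Answer: no

Derivation:
Executing turtle program step by step:
Start: pos=(0,0), heading=0, pen down
FD 13.3: (0,0) -> (13.3,0) [heading=0, draw]
LT 30: heading 0 -> 30
REPEAT 4 [
  -- iteration 1/4 --
  FD 10: (13.3,0) -> (21.96,5) [heading=30, draw]
  LT 30: heading 30 -> 60
  FD 10.3: (21.96,5) -> (27.11,13.92) [heading=60, draw]
  PD: pen down
  -- iteration 2/4 --
  FD 10: (27.11,13.92) -> (32.11,22.58) [heading=60, draw]
  LT 30: heading 60 -> 90
  FD 10.3: (32.11,22.58) -> (32.11,32.88) [heading=90, draw]
  PD: pen down
  -- iteration 3/4 --
  FD 10: (32.11,32.88) -> (32.11,42.88) [heading=90, draw]
  LT 30: heading 90 -> 120
  FD 10.3: (32.11,42.88) -> (26.96,51.8) [heading=120, draw]
  PD: pen down
  -- iteration 4/4 --
  FD 10: (26.96,51.8) -> (21.96,60.461) [heading=120, draw]
  LT 30: heading 120 -> 150
  FD 10.3: (21.96,60.461) -> (13.04,65.611) [heading=150, draw]
  PD: pen down
]
RT 180: heading 150 -> 330
BK 5.7: (13.04,65.611) -> (8.104,68.461) [heading=330, draw]
PD: pen down
Final: pos=(8.104,68.461), heading=330, 10 segment(s) drawn

Start position: (0, 0)
Final position: (8.104, 68.461)
Distance = 68.939; >= 1e-6 -> NOT closed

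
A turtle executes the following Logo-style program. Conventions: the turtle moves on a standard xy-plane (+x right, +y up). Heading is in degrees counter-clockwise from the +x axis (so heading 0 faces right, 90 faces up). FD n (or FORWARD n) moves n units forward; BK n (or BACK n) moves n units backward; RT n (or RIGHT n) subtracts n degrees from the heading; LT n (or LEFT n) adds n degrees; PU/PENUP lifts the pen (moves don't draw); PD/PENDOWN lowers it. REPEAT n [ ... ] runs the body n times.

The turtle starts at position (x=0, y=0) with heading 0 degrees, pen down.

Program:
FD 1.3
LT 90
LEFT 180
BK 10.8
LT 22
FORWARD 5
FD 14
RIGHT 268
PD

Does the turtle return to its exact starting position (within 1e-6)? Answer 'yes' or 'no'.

Answer: no

Derivation:
Executing turtle program step by step:
Start: pos=(0,0), heading=0, pen down
FD 1.3: (0,0) -> (1.3,0) [heading=0, draw]
LT 90: heading 0 -> 90
LT 180: heading 90 -> 270
BK 10.8: (1.3,0) -> (1.3,10.8) [heading=270, draw]
LT 22: heading 270 -> 292
FD 5: (1.3,10.8) -> (3.173,6.164) [heading=292, draw]
FD 14: (3.173,6.164) -> (8.418,-6.816) [heading=292, draw]
RT 268: heading 292 -> 24
PD: pen down
Final: pos=(8.418,-6.816), heading=24, 4 segment(s) drawn

Start position: (0, 0)
Final position: (8.418, -6.816)
Distance = 10.831; >= 1e-6 -> NOT closed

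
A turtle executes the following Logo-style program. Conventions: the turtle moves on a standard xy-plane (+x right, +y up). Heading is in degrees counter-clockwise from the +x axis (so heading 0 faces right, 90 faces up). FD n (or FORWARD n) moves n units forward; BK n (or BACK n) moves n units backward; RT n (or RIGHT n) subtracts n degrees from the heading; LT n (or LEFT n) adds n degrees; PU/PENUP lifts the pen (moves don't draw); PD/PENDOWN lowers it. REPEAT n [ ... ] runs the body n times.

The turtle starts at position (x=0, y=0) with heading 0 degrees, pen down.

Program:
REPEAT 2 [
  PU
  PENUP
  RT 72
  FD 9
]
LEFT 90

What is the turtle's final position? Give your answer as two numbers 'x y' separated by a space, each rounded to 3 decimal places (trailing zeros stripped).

Answer: -4.5 -13.85

Derivation:
Executing turtle program step by step:
Start: pos=(0,0), heading=0, pen down
REPEAT 2 [
  -- iteration 1/2 --
  PU: pen up
  PU: pen up
  RT 72: heading 0 -> 288
  FD 9: (0,0) -> (2.781,-8.56) [heading=288, move]
  -- iteration 2/2 --
  PU: pen up
  PU: pen up
  RT 72: heading 288 -> 216
  FD 9: (2.781,-8.56) -> (-4.5,-13.85) [heading=216, move]
]
LT 90: heading 216 -> 306
Final: pos=(-4.5,-13.85), heading=306, 0 segment(s) drawn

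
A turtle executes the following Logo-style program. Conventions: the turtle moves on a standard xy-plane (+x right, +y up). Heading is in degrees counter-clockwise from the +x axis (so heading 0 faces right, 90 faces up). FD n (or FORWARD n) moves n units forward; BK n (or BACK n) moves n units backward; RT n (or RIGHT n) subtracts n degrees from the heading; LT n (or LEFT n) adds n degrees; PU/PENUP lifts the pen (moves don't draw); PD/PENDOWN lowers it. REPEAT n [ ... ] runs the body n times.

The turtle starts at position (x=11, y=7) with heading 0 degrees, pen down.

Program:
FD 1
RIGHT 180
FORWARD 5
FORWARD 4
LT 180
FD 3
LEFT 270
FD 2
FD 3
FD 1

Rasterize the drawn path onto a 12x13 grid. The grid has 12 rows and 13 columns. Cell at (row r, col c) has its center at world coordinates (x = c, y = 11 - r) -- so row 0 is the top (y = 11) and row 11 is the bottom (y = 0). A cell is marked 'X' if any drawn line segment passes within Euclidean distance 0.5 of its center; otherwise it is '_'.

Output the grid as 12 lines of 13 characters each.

Segment 0: (11,7) -> (12,7)
Segment 1: (12,7) -> (7,7)
Segment 2: (7,7) -> (3,7)
Segment 3: (3,7) -> (6,7)
Segment 4: (6,7) -> (6,5)
Segment 5: (6,5) -> (6,2)
Segment 6: (6,2) -> (6,1)

Answer: _____________
_____________
_____________
_____________
___XXXXXXXXXX
______X______
______X______
______X______
______X______
______X______
______X______
_____________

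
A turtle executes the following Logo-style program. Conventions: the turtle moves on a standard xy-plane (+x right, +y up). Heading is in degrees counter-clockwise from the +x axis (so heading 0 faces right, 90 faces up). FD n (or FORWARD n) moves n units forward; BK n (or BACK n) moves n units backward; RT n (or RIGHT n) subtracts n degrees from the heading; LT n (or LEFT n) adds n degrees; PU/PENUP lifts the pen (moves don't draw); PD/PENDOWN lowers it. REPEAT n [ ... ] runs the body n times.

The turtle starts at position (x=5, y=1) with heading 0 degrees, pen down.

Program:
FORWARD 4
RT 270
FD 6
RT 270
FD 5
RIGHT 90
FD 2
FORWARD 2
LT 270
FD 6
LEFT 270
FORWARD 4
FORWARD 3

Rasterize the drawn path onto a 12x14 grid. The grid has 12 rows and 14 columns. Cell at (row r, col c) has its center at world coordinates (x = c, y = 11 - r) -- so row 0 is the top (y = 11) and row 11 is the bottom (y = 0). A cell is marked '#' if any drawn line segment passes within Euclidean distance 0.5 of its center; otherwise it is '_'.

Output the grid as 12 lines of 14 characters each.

Answer: ____#######___
____#_____#___
____#_____#___
____#_____#___
____#######___
_________##___
_________##___
_________##___
_________#____
_________#____
_____#####____
______________

Derivation:
Segment 0: (5,1) -> (9,1)
Segment 1: (9,1) -> (9,7)
Segment 2: (9,7) -> (4,7)
Segment 3: (4,7) -> (4,9)
Segment 4: (4,9) -> (4,11)
Segment 5: (4,11) -> (10,11)
Segment 6: (10,11) -> (10,7)
Segment 7: (10,7) -> (10,4)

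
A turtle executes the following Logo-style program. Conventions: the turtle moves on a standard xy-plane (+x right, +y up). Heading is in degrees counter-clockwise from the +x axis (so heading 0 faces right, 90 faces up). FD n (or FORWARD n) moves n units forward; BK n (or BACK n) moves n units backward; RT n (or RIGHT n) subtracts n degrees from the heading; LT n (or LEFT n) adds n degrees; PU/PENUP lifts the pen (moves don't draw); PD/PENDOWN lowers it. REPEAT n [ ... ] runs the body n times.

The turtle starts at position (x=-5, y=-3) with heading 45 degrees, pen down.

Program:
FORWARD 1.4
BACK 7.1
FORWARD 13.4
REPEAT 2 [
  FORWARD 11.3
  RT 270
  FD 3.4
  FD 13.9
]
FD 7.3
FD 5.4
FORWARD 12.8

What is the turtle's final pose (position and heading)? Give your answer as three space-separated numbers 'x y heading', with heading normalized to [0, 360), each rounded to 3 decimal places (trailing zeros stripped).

Answer: -42.052 0.394 225

Derivation:
Executing turtle program step by step:
Start: pos=(-5,-3), heading=45, pen down
FD 1.4: (-5,-3) -> (-4.01,-2.01) [heading=45, draw]
BK 7.1: (-4.01,-2.01) -> (-9.031,-7.031) [heading=45, draw]
FD 13.4: (-9.031,-7.031) -> (0.445,2.445) [heading=45, draw]
REPEAT 2 [
  -- iteration 1/2 --
  FD 11.3: (0.445,2.445) -> (8.435,10.435) [heading=45, draw]
  RT 270: heading 45 -> 135
  FD 3.4: (8.435,10.435) -> (6.031,12.839) [heading=135, draw]
  FD 13.9: (6.031,12.839) -> (-3.798,22.668) [heading=135, draw]
  -- iteration 2/2 --
  FD 11.3: (-3.798,22.668) -> (-11.788,30.658) [heading=135, draw]
  RT 270: heading 135 -> 225
  FD 3.4: (-11.788,30.658) -> (-14.192,28.254) [heading=225, draw]
  FD 13.9: (-14.192,28.254) -> (-24.021,18.425) [heading=225, draw]
]
FD 7.3: (-24.021,18.425) -> (-29.183,13.263) [heading=225, draw]
FD 5.4: (-29.183,13.263) -> (-33.001,9.445) [heading=225, draw]
FD 12.8: (-33.001,9.445) -> (-42.052,0.394) [heading=225, draw]
Final: pos=(-42.052,0.394), heading=225, 12 segment(s) drawn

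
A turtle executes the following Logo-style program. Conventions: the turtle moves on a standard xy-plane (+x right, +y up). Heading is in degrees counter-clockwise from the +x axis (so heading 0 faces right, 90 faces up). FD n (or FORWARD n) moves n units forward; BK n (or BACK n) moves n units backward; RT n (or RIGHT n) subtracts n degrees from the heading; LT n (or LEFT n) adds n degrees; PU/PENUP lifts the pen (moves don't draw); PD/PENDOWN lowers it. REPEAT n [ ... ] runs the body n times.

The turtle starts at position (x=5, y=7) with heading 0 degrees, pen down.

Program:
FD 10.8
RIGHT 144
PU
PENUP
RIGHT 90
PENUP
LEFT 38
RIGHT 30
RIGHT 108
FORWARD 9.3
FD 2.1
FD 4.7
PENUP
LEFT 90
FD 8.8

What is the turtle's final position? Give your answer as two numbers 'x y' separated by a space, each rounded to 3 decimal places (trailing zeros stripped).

Executing turtle program step by step:
Start: pos=(5,7), heading=0, pen down
FD 10.8: (5,7) -> (15.8,7) [heading=0, draw]
RT 144: heading 0 -> 216
PU: pen up
PU: pen up
RT 90: heading 216 -> 126
PU: pen up
LT 38: heading 126 -> 164
RT 30: heading 164 -> 134
RT 108: heading 134 -> 26
FD 9.3: (15.8,7) -> (24.159,11.077) [heading=26, move]
FD 2.1: (24.159,11.077) -> (26.046,11.997) [heading=26, move]
FD 4.7: (26.046,11.997) -> (30.271,14.058) [heading=26, move]
PU: pen up
LT 90: heading 26 -> 116
FD 8.8: (30.271,14.058) -> (26.413,21.967) [heading=116, move]
Final: pos=(26.413,21.967), heading=116, 1 segment(s) drawn

Answer: 26.413 21.967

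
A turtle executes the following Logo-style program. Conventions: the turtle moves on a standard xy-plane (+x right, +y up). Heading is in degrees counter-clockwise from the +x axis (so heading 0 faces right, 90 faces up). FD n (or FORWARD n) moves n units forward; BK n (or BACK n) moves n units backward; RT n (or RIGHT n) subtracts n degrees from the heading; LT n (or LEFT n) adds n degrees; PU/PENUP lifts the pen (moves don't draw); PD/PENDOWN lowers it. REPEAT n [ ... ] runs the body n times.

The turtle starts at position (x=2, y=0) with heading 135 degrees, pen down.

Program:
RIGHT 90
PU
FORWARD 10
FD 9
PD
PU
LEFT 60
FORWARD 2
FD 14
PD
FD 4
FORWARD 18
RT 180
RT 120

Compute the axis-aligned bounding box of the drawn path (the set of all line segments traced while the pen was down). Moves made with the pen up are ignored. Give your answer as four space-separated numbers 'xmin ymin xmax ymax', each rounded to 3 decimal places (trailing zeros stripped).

Answer: 5.6 28.89 11.294 50.14

Derivation:
Executing turtle program step by step:
Start: pos=(2,0), heading=135, pen down
RT 90: heading 135 -> 45
PU: pen up
FD 10: (2,0) -> (9.071,7.071) [heading=45, move]
FD 9: (9.071,7.071) -> (15.435,13.435) [heading=45, move]
PD: pen down
PU: pen up
LT 60: heading 45 -> 105
FD 2: (15.435,13.435) -> (14.917,15.367) [heading=105, move]
FD 14: (14.917,15.367) -> (11.294,28.89) [heading=105, move]
PD: pen down
FD 4: (11.294,28.89) -> (10.259,32.754) [heading=105, draw]
FD 18: (10.259,32.754) -> (5.6,50.14) [heading=105, draw]
RT 180: heading 105 -> 285
RT 120: heading 285 -> 165
Final: pos=(5.6,50.14), heading=165, 2 segment(s) drawn

Segment endpoints: x in {5.6, 10.259, 11.294}, y in {28.89, 32.754, 50.14}
xmin=5.6, ymin=28.89, xmax=11.294, ymax=50.14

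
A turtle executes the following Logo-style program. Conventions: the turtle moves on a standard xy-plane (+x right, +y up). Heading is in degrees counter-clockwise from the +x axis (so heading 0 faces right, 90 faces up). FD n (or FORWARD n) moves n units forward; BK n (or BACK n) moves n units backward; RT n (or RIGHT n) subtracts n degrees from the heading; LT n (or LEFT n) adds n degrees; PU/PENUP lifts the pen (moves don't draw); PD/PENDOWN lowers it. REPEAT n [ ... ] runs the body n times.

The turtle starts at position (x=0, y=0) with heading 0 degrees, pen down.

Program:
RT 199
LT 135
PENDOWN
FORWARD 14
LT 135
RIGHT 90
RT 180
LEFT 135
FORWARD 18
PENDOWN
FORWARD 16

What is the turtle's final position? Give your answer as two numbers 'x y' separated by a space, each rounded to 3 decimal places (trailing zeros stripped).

Answer: 21.042 -43.142

Derivation:
Executing turtle program step by step:
Start: pos=(0,0), heading=0, pen down
RT 199: heading 0 -> 161
LT 135: heading 161 -> 296
PD: pen down
FD 14: (0,0) -> (6.137,-12.583) [heading=296, draw]
LT 135: heading 296 -> 71
RT 90: heading 71 -> 341
RT 180: heading 341 -> 161
LT 135: heading 161 -> 296
FD 18: (6.137,-12.583) -> (14.028,-28.761) [heading=296, draw]
PD: pen down
FD 16: (14.028,-28.761) -> (21.042,-43.142) [heading=296, draw]
Final: pos=(21.042,-43.142), heading=296, 3 segment(s) drawn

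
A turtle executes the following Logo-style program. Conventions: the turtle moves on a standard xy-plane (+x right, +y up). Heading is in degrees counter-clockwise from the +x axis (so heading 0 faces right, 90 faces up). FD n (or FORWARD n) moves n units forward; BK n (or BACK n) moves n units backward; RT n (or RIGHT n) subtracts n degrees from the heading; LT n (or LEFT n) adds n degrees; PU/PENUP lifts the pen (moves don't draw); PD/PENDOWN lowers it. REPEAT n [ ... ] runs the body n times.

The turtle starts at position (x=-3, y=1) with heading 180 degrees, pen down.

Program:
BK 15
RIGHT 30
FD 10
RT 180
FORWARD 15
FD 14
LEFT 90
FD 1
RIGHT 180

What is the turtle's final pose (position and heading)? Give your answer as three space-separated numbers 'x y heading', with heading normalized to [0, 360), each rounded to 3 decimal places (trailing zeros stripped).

Answer: 28.954 -7.634 240

Derivation:
Executing turtle program step by step:
Start: pos=(-3,1), heading=180, pen down
BK 15: (-3,1) -> (12,1) [heading=180, draw]
RT 30: heading 180 -> 150
FD 10: (12,1) -> (3.34,6) [heading=150, draw]
RT 180: heading 150 -> 330
FD 15: (3.34,6) -> (16.33,-1.5) [heading=330, draw]
FD 14: (16.33,-1.5) -> (28.454,-8.5) [heading=330, draw]
LT 90: heading 330 -> 60
FD 1: (28.454,-8.5) -> (28.954,-7.634) [heading=60, draw]
RT 180: heading 60 -> 240
Final: pos=(28.954,-7.634), heading=240, 5 segment(s) drawn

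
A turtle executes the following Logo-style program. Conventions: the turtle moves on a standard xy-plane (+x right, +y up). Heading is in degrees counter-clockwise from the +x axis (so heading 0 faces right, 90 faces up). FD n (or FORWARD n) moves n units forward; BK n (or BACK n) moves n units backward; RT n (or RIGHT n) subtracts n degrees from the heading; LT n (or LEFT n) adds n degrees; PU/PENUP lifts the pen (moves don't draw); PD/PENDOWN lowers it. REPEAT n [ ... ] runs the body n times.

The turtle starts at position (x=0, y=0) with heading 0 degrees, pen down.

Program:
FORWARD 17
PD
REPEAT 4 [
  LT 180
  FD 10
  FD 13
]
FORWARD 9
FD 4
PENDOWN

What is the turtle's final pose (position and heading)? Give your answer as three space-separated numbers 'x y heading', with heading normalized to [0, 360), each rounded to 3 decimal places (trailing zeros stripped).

Answer: 30 0 0

Derivation:
Executing turtle program step by step:
Start: pos=(0,0), heading=0, pen down
FD 17: (0,0) -> (17,0) [heading=0, draw]
PD: pen down
REPEAT 4 [
  -- iteration 1/4 --
  LT 180: heading 0 -> 180
  FD 10: (17,0) -> (7,0) [heading=180, draw]
  FD 13: (7,0) -> (-6,0) [heading=180, draw]
  -- iteration 2/4 --
  LT 180: heading 180 -> 0
  FD 10: (-6,0) -> (4,0) [heading=0, draw]
  FD 13: (4,0) -> (17,0) [heading=0, draw]
  -- iteration 3/4 --
  LT 180: heading 0 -> 180
  FD 10: (17,0) -> (7,0) [heading=180, draw]
  FD 13: (7,0) -> (-6,0) [heading=180, draw]
  -- iteration 4/4 --
  LT 180: heading 180 -> 0
  FD 10: (-6,0) -> (4,0) [heading=0, draw]
  FD 13: (4,0) -> (17,0) [heading=0, draw]
]
FD 9: (17,0) -> (26,0) [heading=0, draw]
FD 4: (26,0) -> (30,0) [heading=0, draw]
PD: pen down
Final: pos=(30,0), heading=0, 11 segment(s) drawn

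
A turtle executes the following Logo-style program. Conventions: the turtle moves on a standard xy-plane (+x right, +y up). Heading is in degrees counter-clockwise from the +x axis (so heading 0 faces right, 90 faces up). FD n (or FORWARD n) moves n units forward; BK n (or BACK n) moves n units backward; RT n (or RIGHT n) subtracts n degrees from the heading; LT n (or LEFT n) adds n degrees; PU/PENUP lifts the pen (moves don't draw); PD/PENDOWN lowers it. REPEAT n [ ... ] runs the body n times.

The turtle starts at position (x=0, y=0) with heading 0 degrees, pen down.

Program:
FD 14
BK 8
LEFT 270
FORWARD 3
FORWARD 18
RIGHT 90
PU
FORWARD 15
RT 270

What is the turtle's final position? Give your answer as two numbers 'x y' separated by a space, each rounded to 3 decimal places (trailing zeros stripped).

Answer: -9 -21

Derivation:
Executing turtle program step by step:
Start: pos=(0,0), heading=0, pen down
FD 14: (0,0) -> (14,0) [heading=0, draw]
BK 8: (14,0) -> (6,0) [heading=0, draw]
LT 270: heading 0 -> 270
FD 3: (6,0) -> (6,-3) [heading=270, draw]
FD 18: (6,-3) -> (6,-21) [heading=270, draw]
RT 90: heading 270 -> 180
PU: pen up
FD 15: (6,-21) -> (-9,-21) [heading=180, move]
RT 270: heading 180 -> 270
Final: pos=(-9,-21), heading=270, 4 segment(s) drawn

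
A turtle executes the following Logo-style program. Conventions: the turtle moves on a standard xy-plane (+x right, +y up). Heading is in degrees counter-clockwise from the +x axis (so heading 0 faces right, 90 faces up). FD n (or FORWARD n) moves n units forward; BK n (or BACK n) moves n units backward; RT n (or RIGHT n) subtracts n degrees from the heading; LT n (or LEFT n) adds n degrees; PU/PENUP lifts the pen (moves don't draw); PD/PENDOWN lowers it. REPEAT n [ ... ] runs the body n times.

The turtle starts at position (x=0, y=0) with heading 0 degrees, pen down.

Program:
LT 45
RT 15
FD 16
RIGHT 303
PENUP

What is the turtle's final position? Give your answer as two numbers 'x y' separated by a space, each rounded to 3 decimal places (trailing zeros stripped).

Answer: 13.856 8

Derivation:
Executing turtle program step by step:
Start: pos=(0,0), heading=0, pen down
LT 45: heading 0 -> 45
RT 15: heading 45 -> 30
FD 16: (0,0) -> (13.856,8) [heading=30, draw]
RT 303: heading 30 -> 87
PU: pen up
Final: pos=(13.856,8), heading=87, 1 segment(s) drawn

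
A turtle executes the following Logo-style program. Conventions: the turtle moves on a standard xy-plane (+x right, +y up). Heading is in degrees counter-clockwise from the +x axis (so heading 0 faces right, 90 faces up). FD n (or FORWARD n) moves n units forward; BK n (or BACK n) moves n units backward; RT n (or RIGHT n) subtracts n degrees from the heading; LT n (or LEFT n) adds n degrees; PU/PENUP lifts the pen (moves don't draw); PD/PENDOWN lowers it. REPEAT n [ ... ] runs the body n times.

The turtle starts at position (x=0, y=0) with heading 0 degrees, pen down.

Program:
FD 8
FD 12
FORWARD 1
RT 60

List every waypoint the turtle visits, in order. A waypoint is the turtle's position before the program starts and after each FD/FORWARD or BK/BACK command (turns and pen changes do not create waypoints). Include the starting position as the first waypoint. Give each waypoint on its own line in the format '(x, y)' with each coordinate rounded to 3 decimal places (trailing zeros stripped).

Executing turtle program step by step:
Start: pos=(0,0), heading=0, pen down
FD 8: (0,0) -> (8,0) [heading=0, draw]
FD 12: (8,0) -> (20,0) [heading=0, draw]
FD 1: (20,0) -> (21,0) [heading=0, draw]
RT 60: heading 0 -> 300
Final: pos=(21,0), heading=300, 3 segment(s) drawn
Waypoints (4 total):
(0, 0)
(8, 0)
(20, 0)
(21, 0)

Answer: (0, 0)
(8, 0)
(20, 0)
(21, 0)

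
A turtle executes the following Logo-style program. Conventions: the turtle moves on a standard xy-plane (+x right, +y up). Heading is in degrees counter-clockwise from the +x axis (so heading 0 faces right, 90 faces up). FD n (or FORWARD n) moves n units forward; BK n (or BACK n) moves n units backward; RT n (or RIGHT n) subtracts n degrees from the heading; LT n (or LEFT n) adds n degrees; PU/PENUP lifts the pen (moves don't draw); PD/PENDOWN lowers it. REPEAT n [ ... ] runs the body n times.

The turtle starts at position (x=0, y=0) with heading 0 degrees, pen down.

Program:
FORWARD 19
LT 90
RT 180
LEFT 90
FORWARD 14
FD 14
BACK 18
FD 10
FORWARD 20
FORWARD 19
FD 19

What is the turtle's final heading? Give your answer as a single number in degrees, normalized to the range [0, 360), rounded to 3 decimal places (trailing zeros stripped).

Answer: 0

Derivation:
Executing turtle program step by step:
Start: pos=(0,0), heading=0, pen down
FD 19: (0,0) -> (19,0) [heading=0, draw]
LT 90: heading 0 -> 90
RT 180: heading 90 -> 270
LT 90: heading 270 -> 0
FD 14: (19,0) -> (33,0) [heading=0, draw]
FD 14: (33,0) -> (47,0) [heading=0, draw]
BK 18: (47,0) -> (29,0) [heading=0, draw]
FD 10: (29,0) -> (39,0) [heading=0, draw]
FD 20: (39,0) -> (59,0) [heading=0, draw]
FD 19: (59,0) -> (78,0) [heading=0, draw]
FD 19: (78,0) -> (97,0) [heading=0, draw]
Final: pos=(97,0), heading=0, 8 segment(s) drawn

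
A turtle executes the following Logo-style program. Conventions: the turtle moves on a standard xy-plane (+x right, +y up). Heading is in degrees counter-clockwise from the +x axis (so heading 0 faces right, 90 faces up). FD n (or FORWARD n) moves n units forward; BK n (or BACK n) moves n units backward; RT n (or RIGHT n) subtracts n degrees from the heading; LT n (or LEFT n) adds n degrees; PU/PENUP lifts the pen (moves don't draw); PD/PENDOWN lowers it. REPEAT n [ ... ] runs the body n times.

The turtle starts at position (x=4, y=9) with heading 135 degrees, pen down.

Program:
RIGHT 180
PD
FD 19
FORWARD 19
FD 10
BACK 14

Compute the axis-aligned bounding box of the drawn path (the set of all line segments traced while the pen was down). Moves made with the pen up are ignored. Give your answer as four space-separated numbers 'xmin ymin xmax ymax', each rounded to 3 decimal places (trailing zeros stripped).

Executing turtle program step by step:
Start: pos=(4,9), heading=135, pen down
RT 180: heading 135 -> 315
PD: pen down
FD 19: (4,9) -> (17.435,-4.435) [heading=315, draw]
FD 19: (17.435,-4.435) -> (30.87,-17.87) [heading=315, draw]
FD 10: (30.87,-17.87) -> (37.941,-24.941) [heading=315, draw]
BK 14: (37.941,-24.941) -> (28.042,-15.042) [heading=315, draw]
Final: pos=(28.042,-15.042), heading=315, 4 segment(s) drawn

Segment endpoints: x in {4, 17.435, 28.042, 30.87, 37.941}, y in {-24.941, -17.87, -15.042, -4.435, 9}
xmin=4, ymin=-24.941, xmax=37.941, ymax=9

Answer: 4 -24.941 37.941 9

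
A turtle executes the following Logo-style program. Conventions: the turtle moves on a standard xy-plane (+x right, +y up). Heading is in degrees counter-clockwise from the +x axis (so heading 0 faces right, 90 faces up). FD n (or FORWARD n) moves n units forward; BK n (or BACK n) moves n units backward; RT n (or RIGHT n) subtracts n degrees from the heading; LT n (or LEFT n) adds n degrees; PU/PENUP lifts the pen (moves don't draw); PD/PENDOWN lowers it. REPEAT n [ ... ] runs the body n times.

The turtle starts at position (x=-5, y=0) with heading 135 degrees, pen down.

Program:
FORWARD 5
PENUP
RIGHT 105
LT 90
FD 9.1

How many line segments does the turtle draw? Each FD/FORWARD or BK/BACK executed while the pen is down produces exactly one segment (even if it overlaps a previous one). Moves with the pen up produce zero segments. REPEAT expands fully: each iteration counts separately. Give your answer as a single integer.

Answer: 1

Derivation:
Executing turtle program step by step:
Start: pos=(-5,0), heading=135, pen down
FD 5: (-5,0) -> (-8.536,3.536) [heading=135, draw]
PU: pen up
RT 105: heading 135 -> 30
LT 90: heading 30 -> 120
FD 9.1: (-8.536,3.536) -> (-13.086,11.416) [heading=120, move]
Final: pos=(-13.086,11.416), heading=120, 1 segment(s) drawn
Segments drawn: 1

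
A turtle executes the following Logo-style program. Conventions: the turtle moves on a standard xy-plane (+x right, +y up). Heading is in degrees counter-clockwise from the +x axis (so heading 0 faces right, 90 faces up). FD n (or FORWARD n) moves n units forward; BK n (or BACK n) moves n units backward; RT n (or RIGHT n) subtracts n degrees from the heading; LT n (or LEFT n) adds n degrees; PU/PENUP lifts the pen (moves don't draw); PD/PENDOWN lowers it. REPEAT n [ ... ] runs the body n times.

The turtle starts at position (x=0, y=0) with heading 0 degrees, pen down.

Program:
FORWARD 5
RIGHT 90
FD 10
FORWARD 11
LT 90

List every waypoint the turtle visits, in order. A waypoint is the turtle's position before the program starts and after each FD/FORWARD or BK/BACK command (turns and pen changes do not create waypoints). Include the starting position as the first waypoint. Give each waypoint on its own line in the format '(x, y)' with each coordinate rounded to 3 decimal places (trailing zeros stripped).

Executing turtle program step by step:
Start: pos=(0,0), heading=0, pen down
FD 5: (0,0) -> (5,0) [heading=0, draw]
RT 90: heading 0 -> 270
FD 10: (5,0) -> (5,-10) [heading=270, draw]
FD 11: (5,-10) -> (5,-21) [heading=270, draw]
LT 90: heading 270 -> 0
Final: pos=(5,-21), heading=0, 3 segment(s) drawn
Waypoints (4 total):
(0, 0)
(5, 0)
(5, -10)
(5, -21)

Answer: (0, 0)
(5, 0)
(5, -10)
(5, -21)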